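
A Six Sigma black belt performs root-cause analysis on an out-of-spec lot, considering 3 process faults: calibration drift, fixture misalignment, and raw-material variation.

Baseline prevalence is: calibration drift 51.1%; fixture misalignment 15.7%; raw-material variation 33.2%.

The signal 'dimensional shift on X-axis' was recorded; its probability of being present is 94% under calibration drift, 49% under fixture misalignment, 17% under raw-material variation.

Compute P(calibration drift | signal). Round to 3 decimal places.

0.783

By Bayes' rule, the unnormalized weight for each hypothesis is prior × likelihood:
  calibration drift: 0.511 × 0.94 = 0.48034
  fixture misalignment: 0.157 × 0.49 = 0.07693
  raw-material variation: 0.332 × 0.17 = 0.05644
Normalizing constant Z = 0.48034 + 0.07693 + 0.05644 = 0.61371.
P(calibration drift | evidence) = 0.48034 / 0.61371 ≈ 0.783.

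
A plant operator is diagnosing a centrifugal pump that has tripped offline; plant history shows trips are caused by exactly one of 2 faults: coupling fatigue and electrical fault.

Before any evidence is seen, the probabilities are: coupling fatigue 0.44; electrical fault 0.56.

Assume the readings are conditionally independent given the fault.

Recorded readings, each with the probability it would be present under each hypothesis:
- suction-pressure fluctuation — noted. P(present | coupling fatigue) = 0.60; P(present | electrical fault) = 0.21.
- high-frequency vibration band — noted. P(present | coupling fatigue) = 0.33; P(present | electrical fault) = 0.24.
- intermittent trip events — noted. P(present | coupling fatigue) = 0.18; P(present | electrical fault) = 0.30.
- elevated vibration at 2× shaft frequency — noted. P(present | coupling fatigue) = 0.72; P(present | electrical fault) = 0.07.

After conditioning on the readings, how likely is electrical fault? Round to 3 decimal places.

0.050

By Bayes' rule with conditional independence, the unnormalized weight for each hypothesis is prior × ∏ likelihoods:
  coupling fatigue: 0.44 × 0.60 × 0.33 × 0.18 × 0.72 = 0.011291
  electrical fault: 0.56 × 0.21 × 0.24 × 0.30 × 0.07 = 0.0005927
Normalizing constant Z = 0.011291 + 0.0005927 = 0.011883.
P(electrical fault | evidence) = 0.0005927 / 0.011883 ≈ 0.050.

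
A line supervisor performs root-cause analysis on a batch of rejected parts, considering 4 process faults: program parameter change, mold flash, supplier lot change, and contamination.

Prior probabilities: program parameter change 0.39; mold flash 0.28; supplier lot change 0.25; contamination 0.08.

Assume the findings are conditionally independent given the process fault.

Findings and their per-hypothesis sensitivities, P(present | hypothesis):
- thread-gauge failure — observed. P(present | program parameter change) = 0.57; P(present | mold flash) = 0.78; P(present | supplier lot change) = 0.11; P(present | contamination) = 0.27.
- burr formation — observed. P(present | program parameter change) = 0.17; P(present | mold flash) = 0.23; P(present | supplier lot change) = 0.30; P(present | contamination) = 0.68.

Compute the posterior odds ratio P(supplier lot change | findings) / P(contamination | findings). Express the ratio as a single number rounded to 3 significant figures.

0.562

Posterior odds equal prior odds times the likelihood ratio; only the two competing hypotheses matter.
  supplier lot change: 0.25 × 0.11 × 0.30 = 0.00825
  contamination: 0.08 × 0.27 × 0.68 = 0.014688
Posterior odds = 0.00825 / 0.014688 ≈ 0.562.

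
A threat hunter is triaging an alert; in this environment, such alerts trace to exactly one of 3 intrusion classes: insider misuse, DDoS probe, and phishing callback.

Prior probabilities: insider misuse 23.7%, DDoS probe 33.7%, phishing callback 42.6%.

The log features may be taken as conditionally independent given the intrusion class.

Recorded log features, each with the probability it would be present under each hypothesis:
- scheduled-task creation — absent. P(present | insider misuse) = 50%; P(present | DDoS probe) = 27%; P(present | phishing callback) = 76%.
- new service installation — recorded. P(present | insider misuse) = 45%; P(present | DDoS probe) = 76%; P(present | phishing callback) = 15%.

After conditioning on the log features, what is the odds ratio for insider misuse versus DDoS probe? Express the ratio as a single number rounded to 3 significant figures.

The normalizing constant cancels in an odds ratio, so compute prior × likelihood for the two hypotheses only (using 1 − P(present | H) for each absent log feature):
  insider misuse: 0.237 × (1 − 0.50) × 0.45 = 0.053325
  DDoS probe: 0.337 × (1 − 0.27) × 0.76 = 0.18697
Odds(insider misuse : DDoS probe) = 0.053325 / 0.18697 ≈ 0.285.

0.285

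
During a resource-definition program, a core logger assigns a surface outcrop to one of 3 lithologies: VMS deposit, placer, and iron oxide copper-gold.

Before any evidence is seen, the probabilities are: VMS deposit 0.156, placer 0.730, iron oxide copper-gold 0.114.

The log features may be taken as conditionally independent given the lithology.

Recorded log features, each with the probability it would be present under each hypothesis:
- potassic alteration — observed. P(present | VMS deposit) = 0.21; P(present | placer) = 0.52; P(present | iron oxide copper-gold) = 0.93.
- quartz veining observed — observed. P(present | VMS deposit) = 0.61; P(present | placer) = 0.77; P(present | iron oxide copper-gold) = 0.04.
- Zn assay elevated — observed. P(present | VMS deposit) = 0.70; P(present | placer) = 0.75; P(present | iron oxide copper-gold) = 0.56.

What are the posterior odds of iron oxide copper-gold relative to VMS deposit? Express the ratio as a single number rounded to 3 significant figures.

Unnormalized posterior weight (prior times the log feature likelihoods) for each of the two hypotheses:
  iron oxide copper-gold: 0.114 × 0.93 × 0.04 × 0.56 = 0.0023748
  VMS deposit: 0.156 × 0.21 × 0.61 × 0.70 = 0.013989
Odds(iron oxide copper-gold : VMS deposit) = 0.0023748 / 0.013989 ≈ 0.170.

0.170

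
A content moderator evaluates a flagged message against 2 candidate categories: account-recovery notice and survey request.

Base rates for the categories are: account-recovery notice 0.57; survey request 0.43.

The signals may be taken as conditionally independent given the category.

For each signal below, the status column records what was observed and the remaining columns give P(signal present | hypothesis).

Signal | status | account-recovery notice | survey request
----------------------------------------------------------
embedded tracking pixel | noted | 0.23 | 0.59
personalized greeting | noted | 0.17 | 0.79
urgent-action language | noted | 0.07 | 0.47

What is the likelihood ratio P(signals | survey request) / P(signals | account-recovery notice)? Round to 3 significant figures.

The Bayes factor is the ratio of the joint likelihoods of the signal pattern under the two hypotheses.
  survey request: 0.59 × 0.79 × 0.47 = 0.21907
  account-recovery notice: 0.23 × 0.17 × 0.07 = 0.002737
Bayes factor = 0.21907 / 0.002737 ≈ 80.0

80.0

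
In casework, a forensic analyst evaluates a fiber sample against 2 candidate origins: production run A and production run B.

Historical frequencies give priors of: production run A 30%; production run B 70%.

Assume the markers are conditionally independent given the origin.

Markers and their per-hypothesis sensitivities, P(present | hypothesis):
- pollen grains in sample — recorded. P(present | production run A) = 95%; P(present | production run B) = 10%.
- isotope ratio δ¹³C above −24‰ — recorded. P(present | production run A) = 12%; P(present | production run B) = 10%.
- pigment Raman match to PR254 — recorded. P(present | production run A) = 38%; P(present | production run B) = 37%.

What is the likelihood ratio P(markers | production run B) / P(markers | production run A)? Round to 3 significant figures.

Joint likelihood of the marker pattern under each hypothesis:
  production run B: 0.10 × 0.10 × 0.37 = 0.0037
  production run A: 0.95 × 0.12 × 0.38 = 0.04332
Bayes factor = 0.0037 / 0.04332 ≈ 0.0854

0.0854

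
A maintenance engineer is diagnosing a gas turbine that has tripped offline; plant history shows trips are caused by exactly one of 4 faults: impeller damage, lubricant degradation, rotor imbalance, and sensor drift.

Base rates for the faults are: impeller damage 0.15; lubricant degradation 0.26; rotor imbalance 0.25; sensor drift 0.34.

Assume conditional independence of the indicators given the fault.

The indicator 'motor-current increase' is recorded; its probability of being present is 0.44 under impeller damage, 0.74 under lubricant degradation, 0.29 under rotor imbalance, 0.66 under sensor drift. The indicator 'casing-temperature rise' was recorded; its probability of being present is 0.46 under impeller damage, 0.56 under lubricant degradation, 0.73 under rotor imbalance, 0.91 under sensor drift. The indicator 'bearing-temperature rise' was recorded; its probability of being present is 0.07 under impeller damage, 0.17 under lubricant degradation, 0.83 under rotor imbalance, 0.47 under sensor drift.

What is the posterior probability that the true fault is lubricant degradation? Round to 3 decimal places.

0.114

Multiply each prior by the joint likelihood of the indicator pattern:
  impeller damage: 0.15 × 0.44 × 0.46 × 0.07 = 0.0021252
  lubricant degradation: 0.26 × 0.74 × 0.56 × 0.17 = 0.018316
  rotor imbalance: 0.25 × 0.29 × 0.73 × 0.83 = 0.043928
  sensor drift: 0.34 × 0.66 × 0.91 × 0.47 = 0.095976
The unnormalized weights sum to 0.16035.
P(lubricant degradation | evidence) = 0.018316 / 0.16035 ≈ 0.114.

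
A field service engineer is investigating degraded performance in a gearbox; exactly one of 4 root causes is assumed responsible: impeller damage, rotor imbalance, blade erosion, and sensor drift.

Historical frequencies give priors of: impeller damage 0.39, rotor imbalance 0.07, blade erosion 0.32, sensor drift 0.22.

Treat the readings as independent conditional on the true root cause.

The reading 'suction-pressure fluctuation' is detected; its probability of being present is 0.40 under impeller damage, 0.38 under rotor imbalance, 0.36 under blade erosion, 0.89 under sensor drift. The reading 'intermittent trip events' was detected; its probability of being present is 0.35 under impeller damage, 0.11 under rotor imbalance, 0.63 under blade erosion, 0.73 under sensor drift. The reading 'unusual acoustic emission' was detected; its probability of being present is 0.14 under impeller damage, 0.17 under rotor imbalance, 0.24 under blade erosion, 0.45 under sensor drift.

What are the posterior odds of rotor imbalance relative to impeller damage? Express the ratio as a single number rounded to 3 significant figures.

0.0651

The normalizing constant cancels in an odds ratio, so compute prior × likelihood for the two hypotheses only:
  rotor imbalance: 0.07 × 0.38 × 0.11 × 0.17 = 0.00049742
  impeller damage: 0.39 × 0.40 × 0.35 × 0.14 = 0.007644
Posterior odds = 0.00049742 / 0.007644 ≈ 0.0651.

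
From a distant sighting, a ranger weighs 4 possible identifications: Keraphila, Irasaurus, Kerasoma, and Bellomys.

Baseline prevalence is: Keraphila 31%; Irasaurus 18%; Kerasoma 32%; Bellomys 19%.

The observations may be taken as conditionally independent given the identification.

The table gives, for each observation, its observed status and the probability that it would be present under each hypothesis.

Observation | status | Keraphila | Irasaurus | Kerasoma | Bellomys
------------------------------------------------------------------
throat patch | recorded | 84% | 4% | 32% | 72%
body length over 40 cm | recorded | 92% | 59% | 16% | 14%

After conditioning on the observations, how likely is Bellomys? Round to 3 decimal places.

0.069

For each hypothesis, the unnormalized posterior weight is prior × product of the observation likelihoods:
  Keraphila: 0.31 × 0.84 × 0.92 = 0.23957
  Irasaurus: 0.18 × 0.04 × 0.59 = 0.004248
  Kerasoma: 0.32 × 0.32 × 0.16 = 0.016384
  Bellomys: 0.19 × 0.72 × 0.14 = 0.019152
Marginal likelihood of the evidence = 0.27935.
P(Bellomys | evidence) = 0.019152 / 0.27935 ≈ 0.069.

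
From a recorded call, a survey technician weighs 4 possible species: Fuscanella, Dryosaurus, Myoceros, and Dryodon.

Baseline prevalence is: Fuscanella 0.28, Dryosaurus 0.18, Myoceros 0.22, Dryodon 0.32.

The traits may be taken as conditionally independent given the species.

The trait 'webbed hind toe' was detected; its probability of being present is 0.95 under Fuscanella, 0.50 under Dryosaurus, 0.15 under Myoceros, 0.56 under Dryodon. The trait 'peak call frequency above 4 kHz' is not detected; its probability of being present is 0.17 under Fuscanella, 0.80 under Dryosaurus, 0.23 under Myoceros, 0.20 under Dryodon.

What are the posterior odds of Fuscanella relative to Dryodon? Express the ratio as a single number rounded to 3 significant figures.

Posterior odds equal prior odds times the likelihood ratio; only the two competing hypotheses matter (using 1 − P(present | H) for each absent trait).
  Fuscanella: 0.28 × 0.95 × (1 − 0.17) = 0.22078
  Dryodon: 0.32 × 0.56 × (1 − 0.20) = 0.14336
Posterior odds = 0.22078 / 0.14336 ≈ 1.54.

1.54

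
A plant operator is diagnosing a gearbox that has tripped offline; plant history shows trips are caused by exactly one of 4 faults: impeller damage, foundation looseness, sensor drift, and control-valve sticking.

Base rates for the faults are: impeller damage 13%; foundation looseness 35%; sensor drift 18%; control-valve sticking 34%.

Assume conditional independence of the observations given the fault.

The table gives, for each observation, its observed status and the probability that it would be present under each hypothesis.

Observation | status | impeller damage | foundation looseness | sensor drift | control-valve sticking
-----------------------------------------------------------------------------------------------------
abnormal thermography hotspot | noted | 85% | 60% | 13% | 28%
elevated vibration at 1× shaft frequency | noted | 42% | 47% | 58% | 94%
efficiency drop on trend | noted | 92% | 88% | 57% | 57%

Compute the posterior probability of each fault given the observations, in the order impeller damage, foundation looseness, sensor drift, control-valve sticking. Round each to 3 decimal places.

0.227, 0.461, 0.041, 0.271

By Bayes' rule with conditional independence, the unnormalized weight for each hypothesis is prior × ∏ likelihoods:
  impeller damage: 0.13 × 0.85 × 0.42 × 0.92 = 0.042697
  foundation looseness: 0.35 × 0.60 × 0.47 × 0.88 = 0.086856
  sensor drift: 0.18 × 0.13 × 0.58 × 0.57 = 0.007736
  control-valve sticking: 0.34 × 0.28 × 0.94 × 0.57 = 0.051008
The unnormalized weights sum to 0.1883.
P(impeller damage | evidence) = 0.042697 / 0.1883 ≈ 0.227
P(foundation looseness | evidence) = 0.086856 / 0.1883 ≈ 0.461
P(sensor drift | evidence) = 0.007736 / 0.1883 ≈ 0.041
P(control-valve sticking | evidence) = 0.051008 / 0.1883 ≈ 0.271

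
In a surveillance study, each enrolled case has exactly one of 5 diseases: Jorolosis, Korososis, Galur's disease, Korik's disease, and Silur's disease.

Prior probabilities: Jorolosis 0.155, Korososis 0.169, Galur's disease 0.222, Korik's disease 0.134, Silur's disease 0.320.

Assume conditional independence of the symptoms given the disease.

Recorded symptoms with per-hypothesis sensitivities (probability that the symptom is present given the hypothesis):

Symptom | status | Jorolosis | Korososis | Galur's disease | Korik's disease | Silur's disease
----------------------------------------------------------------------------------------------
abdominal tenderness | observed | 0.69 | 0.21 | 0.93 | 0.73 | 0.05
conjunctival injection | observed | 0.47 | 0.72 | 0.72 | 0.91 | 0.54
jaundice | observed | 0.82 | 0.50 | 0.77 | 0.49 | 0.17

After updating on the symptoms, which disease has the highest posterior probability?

For each hypothesis, the unnormalized posterior weight is prior × product of the symptom likelihoods:
  Jorolosis: 0.155 × 0.69 × 0.47 × 0.82 = 0.041219
  Korososis: 0.169 × 0.21 × 0.72 × 0.50 = 0.012776
  Galur's disease: 0.222 × 0.93 × 0.72 × 0.77 = 0.11446
  Korik's disease: 0.134 × 0.73 × 0.91 × 0.49 = 0.043618
  Silur's disease: 0.320 × 0.05 × 0.54 × 0.17 = 0.0014688
Normalizing constant Z = 0.041219 + 0.012776 + 0.11446 + 0.043618 + 0.0014688 = 0.21354.
P(Jorolosis | evidence) ≈ 0.041219 / 0.21354 ≈ 0.193
P(Korososis | evidence) ≈ 0.012776 / 0.21354 ≈ 0.060
P(Galur's disease | evidence) ≈ 0.11446 / 0.21354 ≈ 0.536
P(Korik's disease | evidence) ≈ 0.043618 / 0.21354 ≈ 0.204
P(Silur's disease | evidence) ≈ 0.0014688 / 0.21354 ≈ 0.007
The largest is 0.536, so Galur's disease is most probable.

Galur's disease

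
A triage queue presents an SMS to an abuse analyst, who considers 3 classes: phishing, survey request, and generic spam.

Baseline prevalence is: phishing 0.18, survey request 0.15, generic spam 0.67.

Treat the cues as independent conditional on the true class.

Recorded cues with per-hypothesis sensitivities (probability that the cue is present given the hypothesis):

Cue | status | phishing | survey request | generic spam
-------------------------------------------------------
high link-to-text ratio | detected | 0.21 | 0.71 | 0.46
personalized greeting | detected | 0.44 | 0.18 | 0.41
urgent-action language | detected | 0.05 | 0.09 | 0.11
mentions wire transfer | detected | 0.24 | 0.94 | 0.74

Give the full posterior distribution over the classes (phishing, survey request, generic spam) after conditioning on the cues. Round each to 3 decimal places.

0.016, 0.134, 0.850

By Bayes' rule with conditional independence, the unnormalized weight for each hypothesis is prior × ∏ likelihoods:
  phishing: 0.18 × 0.21 × 0.44 × 0.05 × 0.24 = 0.00019958
  survey request: 0.15 × 0.71 × 0.18 × 0.09 × 0.94 = 0.0016218
  generic spam: 0.67 × 0.46 × 0.41 × 0.11 × 0.74 = 0.010286
Normalizing constant Z = 0.00019958 + 0.0016218 + 0.010286 = 0.012107.
P(phishing | evidence) = 0.00019958 / 0.012107 ≈ 0.016
P(survey request | evidence) = 0.0016218 / 0.012107 ≈ 0.134
P(generic spam | evidence) = 0.010286 / 0.012107 ≈ 0.850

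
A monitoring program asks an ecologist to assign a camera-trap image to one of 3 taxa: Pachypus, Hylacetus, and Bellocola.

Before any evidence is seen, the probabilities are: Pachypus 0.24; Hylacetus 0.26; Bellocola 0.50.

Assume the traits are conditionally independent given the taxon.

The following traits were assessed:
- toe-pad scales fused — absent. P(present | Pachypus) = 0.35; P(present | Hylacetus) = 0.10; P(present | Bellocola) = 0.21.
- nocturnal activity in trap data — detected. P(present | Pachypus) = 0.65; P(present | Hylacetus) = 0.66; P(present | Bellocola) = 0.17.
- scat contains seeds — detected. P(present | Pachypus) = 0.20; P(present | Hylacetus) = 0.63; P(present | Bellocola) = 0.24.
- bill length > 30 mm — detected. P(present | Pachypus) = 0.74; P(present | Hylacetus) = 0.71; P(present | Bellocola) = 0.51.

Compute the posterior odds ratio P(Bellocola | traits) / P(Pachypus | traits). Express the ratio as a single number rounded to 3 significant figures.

0.548

Unnormalized posterior weight (prior times the trait likelihoods) for each of the two hypotheses (using 1 − P(present | H) for each absent trait):
  Bellocola: 0.50 × (1 − 0.21) × 0.17 × 0.24 × 0.51 = 0.0082192
  Pachypus: 0.24 × (1 − 0.35) × 0.65 × 0.20 × 0.74 = 0.015007
Odds(Bellocola : Pachypus) = 0.0082192 / 0.015007 ≈ 0.548.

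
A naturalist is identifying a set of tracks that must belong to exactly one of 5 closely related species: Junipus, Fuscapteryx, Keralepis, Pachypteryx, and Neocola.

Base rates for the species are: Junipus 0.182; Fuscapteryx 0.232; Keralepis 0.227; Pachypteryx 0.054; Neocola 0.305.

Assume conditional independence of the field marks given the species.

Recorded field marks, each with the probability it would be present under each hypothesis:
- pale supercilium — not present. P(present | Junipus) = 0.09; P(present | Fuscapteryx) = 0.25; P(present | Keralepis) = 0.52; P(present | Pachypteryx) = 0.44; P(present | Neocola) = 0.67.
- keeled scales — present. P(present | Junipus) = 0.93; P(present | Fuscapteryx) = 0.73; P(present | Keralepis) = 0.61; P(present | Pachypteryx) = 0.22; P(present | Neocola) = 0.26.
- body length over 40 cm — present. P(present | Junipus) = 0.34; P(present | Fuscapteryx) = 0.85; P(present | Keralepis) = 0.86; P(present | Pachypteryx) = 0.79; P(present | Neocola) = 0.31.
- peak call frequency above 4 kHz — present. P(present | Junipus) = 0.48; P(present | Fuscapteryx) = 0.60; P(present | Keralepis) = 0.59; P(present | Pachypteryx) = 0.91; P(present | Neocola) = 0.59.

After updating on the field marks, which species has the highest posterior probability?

For each hypothesis, the unnormalized posterior weight is prior × product of the field mark likelihoods (using 1 − P(present | H) for each absent field mark):
  Junipus: 0.182 × (1 − 0.09) × 0.93 × 0.34 × 0.48 = 0.025137
  Fuscapteryx: 0.232 × (1 − 0.25) × 0.73 × 0.85 × 0.60 = 0.06478
  Keralepis: 0.227 × (1 − 0.52) × 0.61 × 0.86 × 0.59 = 0.033725
  Pachypteryx: 0.054 × (1 − 0.44) × 0.22 × 0.79 × 0.91 = 0.0047827
  Neocola: 0.305 × (1 − 0.67) × 0.26 × 0.31 × 0.59 = 0.0047863
Marginal likelihood of the evidence = 0.13321.
P(Junipus | evidence) ≈ 0.025137 / 0.13321 ≈ 0.189
P(Fuscapteryx | evidence) ≈ 0.06478 / 0.13321 ≈ 0.486
P(Keralepis | evidence) ≈ 0.033725 / 0.13321 ≈ 0.253
P(Pachypteryx | evidence) ≈ 0.0047827 / 0.13321 ≈ 0.036
P(Neocola | evidence) ≈ 0.0047863 / 0.13321 ≈ 0.036
The largest is 0.486, so Fuscapteryx is most probable.

Fuscapteryx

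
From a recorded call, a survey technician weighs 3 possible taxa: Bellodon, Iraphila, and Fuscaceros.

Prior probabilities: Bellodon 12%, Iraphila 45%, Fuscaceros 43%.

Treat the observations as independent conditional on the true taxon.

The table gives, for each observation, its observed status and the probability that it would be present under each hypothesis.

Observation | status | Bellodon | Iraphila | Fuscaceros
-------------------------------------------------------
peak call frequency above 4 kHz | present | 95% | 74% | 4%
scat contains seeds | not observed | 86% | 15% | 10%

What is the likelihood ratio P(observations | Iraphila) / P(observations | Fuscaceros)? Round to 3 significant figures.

Joint likelihood of the evidence pattern under each hypothesis (using 1 − P(present | H) for each absent observation):
  Iraphila: 0.74 × (1 − 0.15) = 0.629
  Fuscaceros: 0.04 × (1 − 0.10) = 0.036
Bayes factor = 0.629 / 0.036 ≈ 17.5

17.5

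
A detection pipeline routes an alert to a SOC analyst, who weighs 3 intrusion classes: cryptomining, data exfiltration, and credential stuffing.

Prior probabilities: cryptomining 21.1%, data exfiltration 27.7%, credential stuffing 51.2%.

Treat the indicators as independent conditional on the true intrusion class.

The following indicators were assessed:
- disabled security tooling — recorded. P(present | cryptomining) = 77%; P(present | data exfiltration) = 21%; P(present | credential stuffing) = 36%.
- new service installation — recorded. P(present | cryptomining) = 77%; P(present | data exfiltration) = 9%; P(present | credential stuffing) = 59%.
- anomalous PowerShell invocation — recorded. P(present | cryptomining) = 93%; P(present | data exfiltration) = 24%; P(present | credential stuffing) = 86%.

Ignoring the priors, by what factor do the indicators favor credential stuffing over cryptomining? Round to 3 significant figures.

Take the product of per-indicator likelihoods under each hypothesis, then divide.
  credential stuffing: 0.36 × 0.59 × 0.86 = 0.18266
  cryptomining: 0.77 × 0.77 × 0.93 = 0.5514
Bayes factor = 0.18266 / 0.5514 ≈ 0.331

0.331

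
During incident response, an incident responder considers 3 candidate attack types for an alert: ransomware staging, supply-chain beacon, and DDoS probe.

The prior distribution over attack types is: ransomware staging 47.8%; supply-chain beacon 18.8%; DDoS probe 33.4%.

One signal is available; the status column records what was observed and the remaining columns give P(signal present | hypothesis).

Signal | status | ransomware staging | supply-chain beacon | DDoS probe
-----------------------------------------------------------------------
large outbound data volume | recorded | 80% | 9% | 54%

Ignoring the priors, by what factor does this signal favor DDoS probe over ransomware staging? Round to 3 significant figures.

The Bayes factor is the ratio of the two likelihoods.
  DDoS probe: 0.54
  ransomware staging: 0.8
Bayes factor = 0.54 / 0.8 ≈ 0.675

0.675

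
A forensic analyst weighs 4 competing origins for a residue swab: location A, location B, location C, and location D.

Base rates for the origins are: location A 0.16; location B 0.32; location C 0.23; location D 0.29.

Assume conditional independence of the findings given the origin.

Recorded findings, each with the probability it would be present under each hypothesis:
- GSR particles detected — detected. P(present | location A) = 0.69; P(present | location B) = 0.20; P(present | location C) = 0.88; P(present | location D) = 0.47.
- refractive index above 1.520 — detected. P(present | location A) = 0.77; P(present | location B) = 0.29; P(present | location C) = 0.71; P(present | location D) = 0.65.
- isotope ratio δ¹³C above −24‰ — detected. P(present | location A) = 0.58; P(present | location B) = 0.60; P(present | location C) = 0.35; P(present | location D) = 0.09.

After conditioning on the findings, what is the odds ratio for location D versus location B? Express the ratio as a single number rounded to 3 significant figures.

Unnormalized posterior weight (prior times the finding likelihoods) for each of the two hypotheses:
  location D: 0.29 × 0.47 × 0.65 × 0.09 = 0.0079735
  location B: 0.32 × 0.20 × 0.29 × 0.60 = 0.011136
Posterior odds = 0.0079735 / 0.011136 ≈ 0.716.

0.716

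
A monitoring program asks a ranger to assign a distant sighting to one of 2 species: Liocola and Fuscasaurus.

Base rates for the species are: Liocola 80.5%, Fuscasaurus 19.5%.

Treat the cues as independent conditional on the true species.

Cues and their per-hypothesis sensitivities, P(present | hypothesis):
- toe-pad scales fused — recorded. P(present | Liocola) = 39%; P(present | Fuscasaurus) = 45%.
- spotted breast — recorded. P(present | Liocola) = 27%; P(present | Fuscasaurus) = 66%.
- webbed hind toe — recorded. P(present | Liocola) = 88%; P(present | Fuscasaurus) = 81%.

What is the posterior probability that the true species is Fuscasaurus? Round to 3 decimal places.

By Bayes' rule with conditional independence, the unnormalized weight for each hypothesis is prior × ∏ likelihoods:
  Liocola: 0.805 × 0.39 × 0.27 × 0.88 = 0.074595
  Fuscasaurus: 0.195 × 0.45 × 0.66 × 0.81 = 0.046911
Marginal likelihood of the evidence = 0.12151.
P(Fuscasaurus | evidence) = 0.046911 / 0.12151 ≈ 0.386.

0.386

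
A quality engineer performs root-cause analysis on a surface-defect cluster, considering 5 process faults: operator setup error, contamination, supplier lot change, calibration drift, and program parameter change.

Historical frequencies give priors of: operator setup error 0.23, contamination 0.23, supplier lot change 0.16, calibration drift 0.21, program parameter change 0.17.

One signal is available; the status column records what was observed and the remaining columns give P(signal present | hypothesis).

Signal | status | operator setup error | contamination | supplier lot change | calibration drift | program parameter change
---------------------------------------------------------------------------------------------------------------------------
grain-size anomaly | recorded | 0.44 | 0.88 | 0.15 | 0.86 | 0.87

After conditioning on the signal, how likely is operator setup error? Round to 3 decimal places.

0.154

By Bayes' rule, the unnormalized weight for each hypothesis is prior × likelihood:
  operator setup error: 0.23 × 0.44 = 0.1012
  contamination: 0.23 × 0.88 = 0.2024
  supplier lot change: 0.16 × 0.15 = 0.024
  calibration drift: 0.21 × 0.86 = 0.1806
  program parameter change: 0.17 × 0.87 = 0.1479
Normalizing constant Z = 0.1012 + 0.2024 + 0.024 + 0.1806 + 0.1479 = 0.6561.
P(operator setup error | evidence) = 0.1012 / 0.6561 ≈ 0.154.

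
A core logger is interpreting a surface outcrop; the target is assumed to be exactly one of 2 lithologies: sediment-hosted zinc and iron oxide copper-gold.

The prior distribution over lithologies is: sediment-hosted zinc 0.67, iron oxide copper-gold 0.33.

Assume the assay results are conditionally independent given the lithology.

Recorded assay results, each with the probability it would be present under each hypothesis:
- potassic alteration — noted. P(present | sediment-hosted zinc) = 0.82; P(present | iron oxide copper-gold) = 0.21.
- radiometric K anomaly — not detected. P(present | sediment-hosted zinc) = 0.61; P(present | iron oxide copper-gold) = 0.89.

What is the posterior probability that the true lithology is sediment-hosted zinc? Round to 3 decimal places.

Multiply each prior by the joint likelihood of the assay result pattern (using 1 − P(present | H) for each absent assay result):
  sediment-hosted zinc: 0.67 × 0.82 × (1 − 0.61) = 0.21427
  iron oxide copper-gold: 0.33 × 0.21 × (1 − 0.89) = 0.007623
Marginal likelihood of the evidence = 0.22189.
P(sediment-hosted zinc | evidence) = 0.21427 / 0.22189 ≈ 0.966.

0.966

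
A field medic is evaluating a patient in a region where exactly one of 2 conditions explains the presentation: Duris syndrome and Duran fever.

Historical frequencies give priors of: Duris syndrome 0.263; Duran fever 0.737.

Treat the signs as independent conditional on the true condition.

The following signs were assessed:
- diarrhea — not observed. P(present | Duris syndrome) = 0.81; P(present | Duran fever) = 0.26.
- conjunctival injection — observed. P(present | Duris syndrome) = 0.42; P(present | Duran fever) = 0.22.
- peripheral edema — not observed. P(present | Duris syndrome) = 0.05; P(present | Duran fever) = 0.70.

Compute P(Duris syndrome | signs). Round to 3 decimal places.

By Bayes' rule with conditional independence, the unnormalized weight for each hypothesis is prior × ∏ likelihoods (using 1 − P(present | H) for each absent sign):
  Duris syndrome: 0.263 × (1 − 0.81) × 0.42 × (1 − 0.05) = 0.019938
  Duran fever: 0.737 × (1 − 0.26) × 0.22 × (1 − 0.70) = 0.035995
Normalizing constant Z = 0.019938 + 0.035995 = 0.055933.
P(Duris syndrome | evidence) = 0.019938 / 0.055933 ≈ 0.356.

0.356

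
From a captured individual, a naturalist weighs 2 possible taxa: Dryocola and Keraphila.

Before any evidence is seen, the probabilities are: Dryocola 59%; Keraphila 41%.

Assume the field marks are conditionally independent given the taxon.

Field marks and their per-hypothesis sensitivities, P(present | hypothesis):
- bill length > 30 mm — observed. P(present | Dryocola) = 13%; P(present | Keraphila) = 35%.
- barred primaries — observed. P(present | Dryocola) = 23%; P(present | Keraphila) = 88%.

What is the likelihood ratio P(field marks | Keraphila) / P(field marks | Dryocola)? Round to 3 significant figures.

10.3

Take the product of per-field mark likelihoods under each hypothesis, then divide.
  Keraphila: 0.35 × 0.88 = 0.308
  Dryocola: 0.13 × 0.23 = 0.0299
Bayes factor = 0.308 / 0.0299 ≈ 10.3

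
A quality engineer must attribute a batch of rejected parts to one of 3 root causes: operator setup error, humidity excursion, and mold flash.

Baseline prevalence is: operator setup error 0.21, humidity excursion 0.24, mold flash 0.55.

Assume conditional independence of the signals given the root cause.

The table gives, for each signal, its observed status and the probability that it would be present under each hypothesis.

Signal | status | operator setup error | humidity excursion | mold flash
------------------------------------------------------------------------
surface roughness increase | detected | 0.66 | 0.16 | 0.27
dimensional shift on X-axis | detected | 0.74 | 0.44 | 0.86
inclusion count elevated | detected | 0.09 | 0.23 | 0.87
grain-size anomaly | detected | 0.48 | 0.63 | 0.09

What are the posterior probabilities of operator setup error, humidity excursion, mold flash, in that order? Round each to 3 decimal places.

By Bayes' rule with conditional independence, the unnormalized weight for each hypothesis is prior × ∏ likelihoods:
  operator setup error: 0.21 × 0.66 × 0.74 × 0.09 × 0.48 = 0.0044308
  humidity excursion: 0.24 × 0.16 × 0.44 × 0.23 × 0.63 = 0.0024482
  mold flash: 0.55 × 0.27 × 0.86 × 0.87 × 0.09 = 0.0099997
Marginal likelihood of the evidence = 0.016879.
P(operator setup error | evidence) = 0.0044308 / 0.016879 ≈ 0.263
P(humidity excursion | evidence) = 0.0024482 / 0.016879 ≈ 0.145
P(mold flash | evidence) = 0.0099997 / 0.016879 ≈ 0.592

0.263, 0.145, 0.592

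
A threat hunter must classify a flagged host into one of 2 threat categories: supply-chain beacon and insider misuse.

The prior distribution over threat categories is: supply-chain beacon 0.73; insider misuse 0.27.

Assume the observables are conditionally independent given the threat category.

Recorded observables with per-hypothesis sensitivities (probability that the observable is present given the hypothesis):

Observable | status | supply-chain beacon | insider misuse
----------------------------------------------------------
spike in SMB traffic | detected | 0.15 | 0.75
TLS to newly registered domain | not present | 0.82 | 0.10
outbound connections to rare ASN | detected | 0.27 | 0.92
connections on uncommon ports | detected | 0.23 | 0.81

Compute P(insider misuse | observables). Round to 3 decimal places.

0.991

By Bayes' rule with conditional independence, the unnormalized weight for each hypothesis is prior × ∏ likelihoods (using 1 − P(present | H) for each absent observable):
  supply-chain beacon: 0.73 × 0.15 × (1 − 0.82) × 0.27 × 0.23 = 0.001224
  insider misuse: 0.27 × 0.75 × (1 − 0.10) × 0.92 × 0.81 = 0.13581
Marginal likelihood of the evidence = 0.13704.
P(insider misuse | evidence) = 0.13581 / 0.13704 ≈ 0.991.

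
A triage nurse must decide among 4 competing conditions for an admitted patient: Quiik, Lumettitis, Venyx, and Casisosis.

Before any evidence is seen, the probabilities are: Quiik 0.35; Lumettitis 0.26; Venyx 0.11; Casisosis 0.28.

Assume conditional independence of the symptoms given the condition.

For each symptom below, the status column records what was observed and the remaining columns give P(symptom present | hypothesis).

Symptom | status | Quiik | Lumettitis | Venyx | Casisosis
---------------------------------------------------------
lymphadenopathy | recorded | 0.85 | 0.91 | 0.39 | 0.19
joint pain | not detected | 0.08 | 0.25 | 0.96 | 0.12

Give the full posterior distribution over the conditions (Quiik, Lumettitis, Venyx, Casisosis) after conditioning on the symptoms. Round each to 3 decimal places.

For each hypothesis, the unnormalized posterior weight is prior × product of the symptom likelihoods (using 1 − P(present | H) for each absent symptom):
  Quiik: 0.35 × 0.85 × (1 − 0.08) = 0.2737
  Lumettitis: 0.26 × 0.91 × (1 − 0.25) = 0.17745
  Venyx: 0.11 × 0.39 × (1 − 0.96) = 0.001716
  Casisosis: 0.28 × 0.19 × (1 − 0.12) = 0.046816
The unnormalized weights sum to 0.49968.
P(Quiik | evidence) = 0.2737 / 0.49968 ≈ 0.548
P(Lumettitis | evidence) = 0.17745 / 0.49968 ≈ 0.355
P(Venyx | evidence) = 0.001716 / 0.49968 ≈ 0.003
P(Casisosis | evidence) = 0.046816 / 0.49968 ≈ 0.094

0.548, 0.355, 0.003, 0.094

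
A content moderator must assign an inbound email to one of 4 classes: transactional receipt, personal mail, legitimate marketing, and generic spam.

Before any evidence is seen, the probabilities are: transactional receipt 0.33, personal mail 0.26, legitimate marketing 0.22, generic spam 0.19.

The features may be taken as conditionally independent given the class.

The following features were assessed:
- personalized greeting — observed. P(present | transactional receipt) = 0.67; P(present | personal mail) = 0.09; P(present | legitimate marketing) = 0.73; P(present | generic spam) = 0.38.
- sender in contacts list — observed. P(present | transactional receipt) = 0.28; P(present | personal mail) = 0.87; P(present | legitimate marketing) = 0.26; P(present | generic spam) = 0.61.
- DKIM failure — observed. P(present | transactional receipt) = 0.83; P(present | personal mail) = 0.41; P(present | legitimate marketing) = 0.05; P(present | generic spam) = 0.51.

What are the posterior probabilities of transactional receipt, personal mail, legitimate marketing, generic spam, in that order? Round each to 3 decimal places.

0.610, 0.099, 0.025, 0.267

For each hypothesis, the unnormalized posterior weight is prior × product of the feature likelihoods:
  transactional receipt: 0.33 × 0.67 × 0.28 × 0.83 = 0.051384
  personal mail: 0.26 × 0.09 × 0.87 × 0.41 = 0.0083468
  legitimate marketing: 0.22 × 0.73 × 0.26 × 0.05 = 0.0020878
  generic spam: 0.19 × 0.38 × 0.61 × 0.51 = 0.022461
Marginal likelihood of the evidence = 0.08428.
P(transactional receipt | evidence) = 0.051384 / 0.08428 ≈ 0.610
P(personal mail | evidence) = 0.0083468 / 0.08428 ≈ 0.099
P(legitimate marketing | evidence) = 0.0020878 / 0.08428 ≈ 0.025
P(generic spam | evidence) = 0.022461 / 0.08428 ≈ 0.267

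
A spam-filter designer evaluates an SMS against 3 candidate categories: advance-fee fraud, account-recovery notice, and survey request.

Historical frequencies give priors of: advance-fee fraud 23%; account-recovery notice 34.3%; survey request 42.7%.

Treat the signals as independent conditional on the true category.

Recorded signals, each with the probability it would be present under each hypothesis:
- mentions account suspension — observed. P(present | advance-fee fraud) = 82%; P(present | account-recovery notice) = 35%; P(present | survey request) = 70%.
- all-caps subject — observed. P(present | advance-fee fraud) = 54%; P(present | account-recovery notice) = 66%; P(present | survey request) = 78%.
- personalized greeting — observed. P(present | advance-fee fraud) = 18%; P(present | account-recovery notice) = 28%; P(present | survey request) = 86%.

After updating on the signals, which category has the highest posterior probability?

For each hypothesis, the unnormalized posterior weight is prior × product of the signal likelihoods:
  advance-fee fraud: 0.230 × 0.82 × 0.54 × 0.18 = 0.018332
  account-recovery notice: 0.343 × 0.35 × 0.66 × 0.28 = 0.022185
  survey request: 0.427 × 0.70 × 0.78 × 0.86 = 0.2005
Normalizing constant Z = 0.018332 + 0.022185 + 0.2005 = 0.24102.
P(advance-fee fraud | evidence) ≈ 0.018332 / 0.24102 ≈ 0.076
P(account-recovery notice | evidence) ≈ 0.022185 / 0.24102 ≈ 0.092
P(survey request | evidence) ≈ 0.2005 / 0.24102 ≈ 0.832
The largest is 0.832, so survey request is most probable.

survey request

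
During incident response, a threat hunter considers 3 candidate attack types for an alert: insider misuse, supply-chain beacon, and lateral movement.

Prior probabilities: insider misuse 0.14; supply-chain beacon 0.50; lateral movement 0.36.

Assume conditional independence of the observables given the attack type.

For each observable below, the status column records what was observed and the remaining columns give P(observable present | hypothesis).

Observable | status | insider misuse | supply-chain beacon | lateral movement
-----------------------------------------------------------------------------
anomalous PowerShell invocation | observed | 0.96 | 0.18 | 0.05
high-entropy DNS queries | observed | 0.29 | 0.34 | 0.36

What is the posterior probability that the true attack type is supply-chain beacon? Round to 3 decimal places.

0.402

Multiply each prior by the joint likelihood of the observable pattern:
  insider misuse: 0.14 × 0.96 × 0.29 = 0.038976
  supply-chain beacon: 0.50 × 0.18 × 0.34 = 0.0306
  lateral movement: 0.36 × 0.05 × 0.36 = 0.00648
Marginal likelihood of the evidence = 0.076056.
P(supply-chain beacon | evidence) = 0.0306 / 0.076056 ≈ 0.402.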